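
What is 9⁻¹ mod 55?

gcd(55, 9) = 1  (55 = 6·9 + 1, 9 = 9·1).
Back-substituting, 9·(-6) + 55·(1) = 1.
So 9·-6 ≡ 1 (mod 55), and -6 mod 55 = 49.

49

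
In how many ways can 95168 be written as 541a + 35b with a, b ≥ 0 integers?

5

gcd(541, 35) = 1.
By Bézout, 541*(11) + 35*(-170) = 1.
One solution: (33, 2209).
General: a = 33 + 35t, b = 2209 - 541t.
a ≥ 0 ⇒ t ≥ 0; b ≥ 0 ⇒ t ≤ 4. So t ∈ [0, 4]: 5 solutions.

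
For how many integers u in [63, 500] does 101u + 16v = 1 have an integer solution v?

27

gcd(101, 16) = 1  (101 = 6*16 + 5, 16 = 3*5 + 1, 5 = 5*1).
Back-substituting, 101*(-3) + 16*(19) = 1.
Scale by 1: particular solution (-3, 19); reduce u mod 16: (13, -82).
General solution: u = 13 + 16t, v = -82 - 101t for integer t.
63 ≤ 13 + 16t ≤ 500 gives t ∈ [4, 30], which is 27 values.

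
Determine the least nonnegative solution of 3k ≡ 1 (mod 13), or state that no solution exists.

9

gcd(13, 3):
  13 = 4·3 + 1
  3 = 3·1
so gcd(13, 3) = 1.
1 divides 1, so solutions exist.
Back-substitute for Bézout coefficients:
  1 = 13 - 4·3
  ... = 3·(-4) + 13·(1)
So 3·(-4) ≡ 1 (mod 13); multiply by 1: k ≡ -4 (mod 13).
Smallest nonnegative: k = -4 mod 13 = 9.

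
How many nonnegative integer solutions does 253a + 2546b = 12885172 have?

gcd(2546, 253) = 1  (2546 = 10·253 + 16, 253 = 15·16 + 13, 16 = 1·13 + 3, 13 = 4·3 + 1, 3 = 3·1).
Back-substituting, 253·(795) + 2546·(-79) = 1.
Scale by 12885172: one solution is (10243711740, -1017928588). Reduce a mod 2546: (402, 5021).
General: a = 402 + 2546t, b = 5021 - 253t.
a ≥ 0 ⇒ t ≥ 0; b ≥ 0 ⇒ t ≤ 19. So t ∈ [0, 19]: 20 solutions.

20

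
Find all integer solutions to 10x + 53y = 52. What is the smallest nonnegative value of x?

37

gcd(53, 10) = 1.
1 divides 52, so solutions exist.
By Bézout, 10*(16) + 53*(-3) = 1.
Scale by 52/1 = 52: (x₀, y₀) = (832, -156).
General solution: x = 832 + 53t, y = -156 - 10t for integer t.
x ≥ 0: smallest is 832 mod 53 = 37 (at t = -15), with y = -6.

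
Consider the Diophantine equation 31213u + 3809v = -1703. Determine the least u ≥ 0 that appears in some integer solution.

gcd(31213, 3809):
  31213 = 8·3809 + 741
  3809 = 5·741 + 104
  741 = 7·104 + 13
  104 = 8·13
so gcd(31213, 3809) = 13.
13 divides -1703, so solutions exist.
Back-substitute for Bézout coefficients:
  13 = 741 - 7·104
  ... = 31213·(36) + 3809·(-295)
Scale by -1703/13 = -131: (u₀, v₀) = (-4716, 38645).
General solution: u = -4716 + 293t, v = 38645 - 2401t for integer t.
u ≥ 0: smallest is -4716 mod 293 = 265 (at t = 17), with v = -2172.

265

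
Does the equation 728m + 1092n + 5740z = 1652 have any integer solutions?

yes

gcd(1092, 728) = 364.
gcd(364, 5740) = 28.
28 divides 1652, so integer solutions exist.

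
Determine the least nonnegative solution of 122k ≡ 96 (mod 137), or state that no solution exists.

21

gcd(137, 122):
  137 = 1·122 + 15
  122 = 8·15 + 2
  15 = 7·2 + 1
  2 = 2·1
so gcd(137, 122) = 1.
1 divides 96, so solutions exist.
Back-substitute for Bézout coefficients:
  1 = 15 - 7·2
  ... = 122·(-64) + 137·(57)
So 122·(-64) ≡ 1 (mod 137); multiply by 96: k ≡ -6144 (mod 137).
Smallest nonnegative: k = -6144 mod 137 = 21.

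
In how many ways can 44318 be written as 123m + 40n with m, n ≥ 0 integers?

9

gcd(123, 40):
  123 = 3·40 + 3
  40 = 13·3 + 1
  3 = 3·1
so gcd(123, 40) = 1.
Back-substitute for Bézout coefficients:
  1 = 40 - 13·3
  ... = 123·(-13) + 40·(40)
Scale by 44318: one solution is (-576134, 1772720). Reduce m mod 40: (26, 1028).
General: m = 26 + 40t, n = 1028 - 123t.
m ≥ 0 ⇒ t ≥ 0; n ≥ 0 ⇒ t ≤ 8. So t ∈ [0, 8]: 9 solutions.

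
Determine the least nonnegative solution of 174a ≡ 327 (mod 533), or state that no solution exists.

250

gcd(533, 174):
  533 = 3×174 + 11
  174 = 15×11 + 9
  11 = 1×9 + 2
  9 = 4×2 + 1
  2 = 2×1
so gcd(533, 174) = 1.
1 divides 327, so solutions exist.
Back-substitute for Bézout coefficients:
  1 = 9 - 4×2
  ... = 174×(242) + 533×(-79)
So 174×(242) ≡ 1 (mod 533); multiply by 327: a ≡ 79134 (mod 533).
Smallest nonnegative: a = 79134 mod 533 = 250.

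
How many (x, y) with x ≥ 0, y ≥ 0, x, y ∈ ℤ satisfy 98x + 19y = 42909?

gcd(98, 19) = 1.
By Bézout, 98*(-6) + 19*(31) = 1.
One solution: (15, 2181).
General: x = 15 + 19t, y = 2181 - 98t.
x ≥ 0 ⇒ t ≥ 0; y ≥ 0 ⇒ t ≤ 22. So t ∈ [0, 22]: 23 solutions.

23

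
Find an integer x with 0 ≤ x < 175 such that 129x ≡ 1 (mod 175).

19

gcd(175, 129):
  175 = 1·129 + 46
  129 = 2·46 + 37
  46 = 1·37 + 9
  37 = 4·9 + 1
  9 = 9·1
so gcd(175, 129) = 1.
Back-substitute for Bézout coefficients:
  1 = 37 - 4·9
  ... = 129·(19) + 175·(-14)
So 129·19 ≡ 1 (mod 175), and 19 mod 175 = 19.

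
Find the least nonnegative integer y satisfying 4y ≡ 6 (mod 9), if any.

6

gcd(9, 4) = 1.
1 divides 6, so solutions exist.
By Bézout, 4·(-2) + 9·(1) = 1.
So 4·(-2) ≡ 1 (mod 9); multiply by 6: y ≡ -12 (mod 9).
Smallest nonnegative: y = -12 mod 9 = 6.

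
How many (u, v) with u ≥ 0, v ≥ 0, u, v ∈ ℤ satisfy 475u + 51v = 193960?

8

gcd(475, 51) = 1.
By Bézout, 475·(16) + 51·(-149) = 1.
One solution: (10, 3710).
General: u = 10 + 51t, v = 3710 - 475t.
u ≥ 0 ⇒ t ≥ 0; v ≥ 0 ⇒ t ≤ 7. So t ∈ [0, 7]: 8 solutions.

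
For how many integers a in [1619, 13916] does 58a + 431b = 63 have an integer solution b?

28

gcd(431, 58) = 1  (431 = 7×58 + 25, 58 = 2×25 + 8, 25 = 3×8 + 1, 8 = 8×1).
Back-substituting, 58×(-52) + 431×(7) = 1.
Scale by 63: particular solution (-3276, 441); reduce a mod 431: (172, -23).
General solution: a = 172 + 431t, b = -23 - 58t for integer t.
1619 ≤ 172 + 431t ≤ 13916 gives t ∈ [4, 31], which is 28 values.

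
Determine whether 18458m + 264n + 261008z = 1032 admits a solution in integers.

no

gcd(18458, 264) = 22  (18458 = 69×264 + 242, 264 = 1×242 + 22, 242 = 11×22).
gcd(22, 261008) = 22.
22 does not divide 1032 (remainder 20), so no integer solutions.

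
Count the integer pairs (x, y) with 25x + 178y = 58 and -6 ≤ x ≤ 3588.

gcd(178, 25):
  178 = 7·25 + 3
  25 = 8·3 + 1
  3 = 3·1
so gcd(178, 25) = 1.
Back-substitute for Bézout coefficients:
  1 = 25 - 8·3
  ... = 25·(57) + 178·(-8)
Scale by 58: particular solution (3306, -464); reduce x mod 178: (102, -14).
General solution: x = 102 + 178t, y = -14 - 25t for integer t.
-6 ≤ 102 + 178t ≤ 3588 gives t ∈ [0, 19], which is 20 values.

20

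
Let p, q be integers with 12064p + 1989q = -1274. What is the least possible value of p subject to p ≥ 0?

82

gcd(12064, 1989):
  12064 = 6·1989 + 130
  1989 = 15·130 + 39
  130 = 3·39 + 13
  39 = 3·13
so gcd(12064, 1989) = 13.
13 divides -1274, so solutions exist.
Back-substitute for Bézout coefficients:
  13 = 130 - 3·39
  ... = 12064·(46) + 1989·(-279)
Scale by -1274/13 = -98: (p₀, q₀) = (-4508, 27342).
General solution: p = -4508 + 153t, q = 27342 - 928t for integer t.
p ≥ 0: smallest is -4508 mod 153 = 82 (at t = 30), with q = -498.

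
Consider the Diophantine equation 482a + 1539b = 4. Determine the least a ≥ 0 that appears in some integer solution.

gcd(1539, 482):
  1539 = 3*482 + 93
  482 = 5*93 + 17
  93 = 5*17 + 8
  17 = 2*8 + 1
  8 = 8*1
so gcd(1539, 482) = 1.
1 divides 4, so solutions exist.
Back-substitute for Bézout coefficients:
  1 = 17 - 2*8
  ... = 482*(182) + 1539*(-57)
Scale by 4/1 = 4: (a₀, b₀) = (728, -228).
General solution: a = 728 + 1539t, b = -228 - 482t for integer t.
a ≥ 0: smallest is 728 mod 1539 = 728 (at t = 0), with b = -228.

728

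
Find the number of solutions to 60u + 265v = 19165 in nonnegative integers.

gcd(265, 60):
  265 = 4×60 + 25
  60 = 2×25 + 10
  25 = 2×10 + 5
  10 = 2×5
so gcd(265, 60) = 5.
Back-substitute for Bézout coefficients:
  5 = 25 - 2×10
  ... = 60×(-22) + 265×(5)
Scale by 3833: one solution is (-84326, 19165). Reduce u mod 53: (50, 61).
General: u = 50 + 53t, v = 61 - 12t.
u ≥ 0 ⇒ t ≥ 0; v ≥ 0 ⇒ t ≤ 5. So t ∈ [0, 5]: 6 solutions.

6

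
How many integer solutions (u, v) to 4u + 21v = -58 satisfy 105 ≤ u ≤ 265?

7

gcd(21, 4) = 1  (21 = 5×4 + 1, 4 = 4×1).
Back-substituting, 4×(-5) + 21×(1) = 1.
Scale by -58: particular solution (290, -58); reduce u mod 21: (17, -6).
General solution: u = 17 + 21t, v = -6 - 4t for integer t.
105 ≤ 17 + 21t ≤ 265 gives t ∈ [5, 11], which is 7 values.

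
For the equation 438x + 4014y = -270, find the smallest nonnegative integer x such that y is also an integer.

201

gcd(4014, 438) = 6.
6 divides -270, so solutions exist.
By Bézout, 438·(55) + 4014·(-6) = 6.
Scale by -270/6 = -45: (x₀, y₀) = (-2475, 270).
General solution: x = -2475 + 669t, y = 270 - 73t for integer t.
x ≥ 0: smallest is -2475 mod 669 = 201 (at t = 4), with y = -22.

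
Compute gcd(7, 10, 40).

gcd(10, 7) = 1.
gcd(1, 40) = 1.

1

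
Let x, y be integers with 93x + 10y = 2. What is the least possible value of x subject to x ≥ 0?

4

gcd(93, 10):
  93 = 9*10 + 3
  10 = 3*3 + 1
  3 = 3*1
so gcd(93, 10) = 1.
1 divides 2, so solutions exist.
Back-substitute for Bézout coefficients:
  1 = 10 - 3*3
  ... = 93*(-3) + 10*(28)
Scale by 2/1 = 2: (x₀, y₀) = (-6, 56).
General solution: x = -6 + 10t, y = 56 - 93t for integer t.
x ≥ 0: smallest is -6 mod 10 = 4 (at t = 1), with y = -37.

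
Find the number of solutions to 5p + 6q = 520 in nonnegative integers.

18

gcd(6, 5) = 1.
By Bézout, 5·(-1) + 6·(1) = 1.
One solution: (2, 85).
General: p = 2 + 6t, q = 85 - 5t.
p ≥ 0 ⇒ t ≥ 0; q ≥ 0 ⇒ t ≤ 17. So t ∈ [0, 17]: 18 solutions.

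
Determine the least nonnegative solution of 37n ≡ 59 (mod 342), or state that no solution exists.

131

gcd(342, 37) = 1.
1 divides 59, so solutions exist.
By Bézout, 37×(37) + 342×(-4) = 1.
So 37×(37) ≡ 1 (mod 342); multiply by 59: n ≡ 2183 (mod 342).
Smallest nonnegative: n = 2183 mod 342 = 131.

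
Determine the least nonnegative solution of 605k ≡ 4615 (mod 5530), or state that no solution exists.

gcd(5530, 605) = 5  (5530 = 9·605 + 85, 605 = 7·85 + 10, 85 = 8·10 + 5, 10 = 2·5).
5 divides 4615, so solutions exist.
Back-substituting, 605·(-521) + 5530·(57) = 5.
So 605·(-521) ≡ 5 (mod 5530); multiply by 923: k ≡ -480883 (mod 1106).
Smallest nonnegative: k = -480883 mod 1106 = 227.

227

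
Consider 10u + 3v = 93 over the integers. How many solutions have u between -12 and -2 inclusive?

4

gcd(10, 3) = 1  (10 = 3×3 + 1, 3 = 3×1).
Back-substituting, 10×(1) + 3×(-3) = 1.
Scale by 93: particular solution (93, -279); reduce u mod 3: (0, 31).
General solution: u = 0 + 3t, v = 31 - 10t for integer t.
-12 ≤ 0 + 3t ≤ -2 gives t ∈ [-4, -1], which is 4 values.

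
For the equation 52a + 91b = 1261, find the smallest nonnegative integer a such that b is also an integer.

gcd(91, 52):
  91 = 1*52 + 39
  52 = 1*39 + 13
  39 = 3*13
so gcd(91, 52) = 13.
13 divides 1261, so solutions exist.
Back-substitute for Bézout coefficients:
  13 = 52 - 1*39
  ... = 52*(2) + 91*(-1)
Scale by 1261/13 = 97: (a₀, b₀) = (194, -97).
General solution: a = 194 + 7t, b = -97 - 4t for integer t.
a ≥ 0: smallest is 194 mod 7 = 5 (at t = -27), with b = 11.

5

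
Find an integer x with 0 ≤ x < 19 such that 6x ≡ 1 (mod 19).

16

gcd(19, 6):
  19 = 3*6 + 1
  6 = 6*1
so gcd(19, 6) = 1.
Back-substitute for Bézout coefficients:
  1 = 19 - 3*6
  ... = 6*(-3) + 19*(1)
So 6*-3 ≡ 1 (mod 19), and -3 mod 19 = 16.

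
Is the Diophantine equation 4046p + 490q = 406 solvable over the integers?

gcd(4046, 490) = 14.
14 divides 406, so integer solutions exist.

yes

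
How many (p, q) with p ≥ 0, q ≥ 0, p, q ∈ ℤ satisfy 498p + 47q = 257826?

gcd(498, 47):
  498 = 10×47 + 28
  47 = 1×28 + 19
  28 = 1×19 + 9
  19 = 2×9 + 1
  9 = 9×1
so gcd(498, 47) = 1.
Back-substitute for Bézout coefficients:
  1 = 19 - 2×9
  ... = 498×(-5) + 47×(53)
Scale by 257826: one solution is (-1289130, 13664778). Reduce p mod 47: (33, 5136).
General: p = 33 + 47t, q = 5136 - 498t.
p ≥ 0 ⇒ t ≥ 0; q ≥ 0 ⇒ t ≤ 10. So t ∈ [0, 10]: 11 solutions.

11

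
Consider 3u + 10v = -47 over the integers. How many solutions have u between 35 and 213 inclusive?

18

gcd(10, 3) = 1  (10 = 3*3 + 1, 3 = 3*1).
Back-substituting, 3*(-3) + 10*(1) = 1.
Scale by -47: particular solution (141, -47); reduce u mod 10: (1, -5).
General solution: u = 1 + 10t, v = -5 - 3t for integer t.
35 ≤ 1 + 10t ≤ 213 gives t ∈ [4, 21], which is 18 values.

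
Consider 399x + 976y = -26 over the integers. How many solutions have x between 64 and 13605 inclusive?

gcd(976, 399) = 1.
By Bézout, 399*(159) + 976*(-65) = 1.
Particular solution: (746, -305).
General solution: x = 746 + 976t, y = -305 - 399t for integer t.
64 ≤ 746 + 976t ≤ 13605 gives t ∈ [0, 13], which is 14 values.

14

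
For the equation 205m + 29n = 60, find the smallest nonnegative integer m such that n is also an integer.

1

gcd(205, 29):
  205 = 7·29 + 2
  29 = 14·2 + 1
  2 = 2·1
so gcd(205, 29) = 1.
1 divides 60, so solutions exist.
Back-substitute for Bézout coefficients:
  1 = 29 - 14·2
  ... = 205·(-14) + 29·(99)
Scale by 60/1 = 60: (m₀, n₀) = (-840, 5940).
General solution: m = -840 + 29t, n = 5940 - 205t for integer t.
m ≥ 0: smallest is -840 mod 29 = 1 (at t = 29), with n = -5.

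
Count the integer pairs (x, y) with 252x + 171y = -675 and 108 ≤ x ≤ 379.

15

gcd(252, 171):
  252 = 1×171 + 81
  171 = 2×81 + 9
  81 = 9×9
so gcd(252, 171) = 9.
Back-substitute for Bézout coefficients:
  9 = 171 - 2×81
  ... = 252×(-2) + 171×(3)
Scale by -75: particular solution (150, -225); reduce x mod 19: (17, -29).
General solution: x = 17 + 19t, y = -29 - 28t for integer t.
108 ≤ 17 + 19t ≤ 379 gives t ∈ [5, 19], which is 15 values.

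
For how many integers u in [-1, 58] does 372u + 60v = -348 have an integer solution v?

gcd(372, 60):
  372 = 6*60 + 12
  60 = 5*12
so gcd(372, 60) = 12.
Back-substitute for Bézout coefficients:
  12 = 372 - 6*60
  ... = 372*(1) + 60*(-6)
Scale by -29: particular solution (-29, 174); reduce u mod 5: (1, -12).
General solution: u = 1 + 5t, v = -12 - 31t for integer t.
-1 ≤ 1 + 5t ≤ 58 gives t ∈ [0, 11], which is 12 values.

12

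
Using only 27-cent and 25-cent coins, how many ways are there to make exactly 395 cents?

Need nonnegative integers with 27j + 25k = 395.
gcd(27, 25) = 1, and 27·(-12) + 25·(13) = 1.
So (j₀, k₀) = (-4740, 5135); general j = -4740 + 25t, k = 5135 - 27t.
j ≥ 0 ⇒ t ≥ 190; k ≥ 0 ⇒ t ≤ 190. That's 1 value of t.

1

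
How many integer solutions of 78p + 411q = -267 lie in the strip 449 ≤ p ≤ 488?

1

gcd(411, 78) = 3.
By Bézout, 78×(58) + 411×(-11) = 3.
Particular solution: (44, -9).
General solution: p = 44 + 137t, q = -9 - 26t for integer t.
449 ≤ 44 + 137t ≤ 488 gives t ∈ [3, 3], which is 1 value.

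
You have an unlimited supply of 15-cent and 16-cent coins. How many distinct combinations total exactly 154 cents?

1

Need nonnegative integers with 15j + 16k = 154.
gcd(15, 16) = 1, and 15·(-1) + 16·(1) = 1.
So (j₀, k₀) = (-154, 154); general j = -154 + 16t, k = 154 - 15t.
j ≥ 0 ⇒ t ≥ 10; k ≥ 0 ⇒ t ≤ 10. That's 1 value of t.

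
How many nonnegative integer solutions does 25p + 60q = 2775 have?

gcd(60, 25) = 5  (60 = 2*25 + 10, 25 = 2*10 + 5, 10 = 2*5).
Back-substituting, 25*(5) + 60*(-2) = 5.
Scale by 555: one solution is (2775, -1110). Reduce p mod 12: (3, 45).
General: p = 3 + 12t, q = 45 - 5t.
p ≥ 0 ⇒ t ≥ 0; q ≥ 0 ⇒ t ≤ 9. So t ∈ [0, 9]: 10 solutions.

10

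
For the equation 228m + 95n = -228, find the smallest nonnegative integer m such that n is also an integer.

4

gcd(228, 95) = 19.
19 divides -228, so solutions exist.
By Bézout, 228·(-2) + 95·(5) = 19.
Scale by -228/19 = -12: (m₀, n₀) = (24, -60).
General solution: m = 24 + 5t, n = -60 - 12t for integer t.
m ≥ 0: smallest is 24 mod 5 = 4 (at t = -4), with n = -12.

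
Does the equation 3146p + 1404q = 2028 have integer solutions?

yes

gcd(3146, 1404) = 26  (3146 = 2×1404 + 338, 1404 = 4×338 + 52, 338 = 6×52 + 26, 52 = 2×26).
26 divides 2028, so integer solutions exist.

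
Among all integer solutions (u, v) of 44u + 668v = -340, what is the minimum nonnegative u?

gcd(668, 44) = 4  (668 = 15×44 + 8, 44 = 5×8 + 4, 8 = 2×4).
4 divides -340, so solutions exist.
Back-substituting, 44×(76) + 668×(-5) = 4.
Scale by -340/4 = -85: (u₀, v₀) = (-6460, 425).
General solution: u = -6460 + 167t, v = 425 - 11t for integer t.
u ≥ 0: smallest is -6460 mod 167 = 53 (at t = 39), with v = -4.

53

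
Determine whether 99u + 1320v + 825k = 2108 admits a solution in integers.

no

gcd(1320, 99) = 33.
gcd(33, 825) = 33.
33 does not divide 2108 (remainder 29), so no integer solutions.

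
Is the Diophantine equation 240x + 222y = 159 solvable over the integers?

no

gcd(240, 222) = 6  (240 = 1·222 + 18, 222 = 12·18 + 6, 18 = 3·6).
6 does not divide 159 (remainder 3), so no integer solutions.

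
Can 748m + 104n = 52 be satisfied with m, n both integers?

yes

gcd(748, 104) = 4  (748 = 7×104 + 20, 104 = 5×20 + 4, 20 = 5×4).
4 divides 52, so integer solutions exist.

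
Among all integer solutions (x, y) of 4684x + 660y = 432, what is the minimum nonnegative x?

48

gcd(4684, 660):
  4684 = 7*660 + 64
  660 = 10*64 + 20
  64 = 3*20 + 4
  20 = 5*4
so gcd(4684, 660) = 4.
4 divides 432, so solutions exist.
Back-substitute for Bézout coefficients:
  4 = 64 - 3*20
  ... = 4684*(31) + 660*(-220)
Scale by 432/4 = 108: (x₀, y₀) = (3348, -23760).
General solution: x = 3348 + 165t, y = -23760 - 1171t for integer t.
x ≥ 0: smallest is 3348 mod 165 = 48 (at t = -20), with y = -340.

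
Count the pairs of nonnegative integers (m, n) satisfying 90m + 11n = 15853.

16

gcd(90, 11):
  90 = 8·11 + 2
  11 = 5·2 + 1
  2 = 2·1
so gcd(90, 11) = 1.
Back-substitute for Bézout coefficients:
  1 = 11 - 5·2
  ... = 90·(-5) + 11·(41)
Scale by 15853: one solution is (-79265, 649973). Reduce m mod 11: (1, 1433).
General: m = 1 + 11t, n = 1433 - 90t.
m ≥ 0 ⇒ t ≥ 0; n ≥ 0 ⇒ t ≤ 15. So t ∈ [0, 15]: 16 solutions.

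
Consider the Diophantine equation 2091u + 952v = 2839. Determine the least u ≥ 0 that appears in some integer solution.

gcd(2091, 952) = 17.
17 divides 2839, so solutions exist.
By Bézout, 2091·(-5) + 952·(11) = 17.
Scale by 2839/17 = 167: (u₀, v₀) = (-835, 1837).
General solution: u = -835 + 56t, v = 1837 - 123t for integer t.
u ≥ 0: smallest is -835 mod 56 = 5 (at t = 15), with v = -8.

5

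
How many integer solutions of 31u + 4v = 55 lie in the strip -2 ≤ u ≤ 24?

6

gcd(31, 4) = 1.
By Bézout, 31*(-1) + 4*(8) = 1.
Particular solution: (1, 6).
General solution: u = 1 + 4t, v = 6 - 31t for integer t.
-2 ≤ 1 + 4t ≤ 24 gives t ∈ [0, 5], which is 6 values.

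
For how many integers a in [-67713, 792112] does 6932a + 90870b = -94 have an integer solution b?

gcd(90870, 6932) = 2.
By Bézout, 6932×(3736) + 90870×(-285) = 2.
Particular solution: (6148, -469).
General solution: a = 6148 + 45435t, b = -469 - 3466t for integer t.
-67713 ≤ 6148 + 45435t ≤ 792112 gives t ∈ [-1, 17], which is 19 values.

19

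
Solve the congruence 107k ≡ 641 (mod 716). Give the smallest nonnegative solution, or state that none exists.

635

gcd(716, 107) = 1.
1 divides 641, so solutions exist.
By Bézout, 107×(87) + 716×(-13) = 1.
So 107×(87) ≡ 1 (mod 716); multiply by 641: k ≡ 55767 (mod 716).
Smallest nonnegative: k = 55767 mod 716 = 635.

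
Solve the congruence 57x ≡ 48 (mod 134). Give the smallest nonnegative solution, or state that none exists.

22

gcd(134, 57) = 1  (134 = 2*57 + 20, 57 = 2*20 + 17, 20 = 1*17 + 3, 17 = 5*3 + 2, 3 = 1*2 + 1, 2 = 2*1).
1 divides 48, so solutions exist.
Back-substituting, 57*(-47) + 134*(20) = 1.
So 57*(-47) ≡ 1 (mod 134); multiply by 48: x ≡ -2256 (mod 134).
Smallest nonnegative: x = -2256 mod 134 = 22.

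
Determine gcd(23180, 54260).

20

gcd(54260, 23180):
  54260 = 2·23180 + 7900
  23180 = 2·7900 + 7380
  7900 = 1·7380 + 520
  7380 = 14·520 + 100
  520 = 5·100 + 20
  100 = 5·20
so gcd(54260, 23180) = 20.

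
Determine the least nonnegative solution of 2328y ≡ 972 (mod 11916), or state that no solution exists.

630

gcd(11916, 2328) = 12.
12 divides 972, so solutions exist.
By Bézout, 2328·(302) + 11916·(-59) = 12.
So 2328·(302) ≡ 12 (mod 11916); multiply by 81: y ≡ 24462 (mod 993).
Smallest nonnegative: y = 24462 mod 993 = 630.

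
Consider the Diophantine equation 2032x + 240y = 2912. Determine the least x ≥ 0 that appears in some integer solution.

11

gcd(2032, 240):
  2032 = 8×240 + 112
  240 = 2×112 + 16
  112 = 7×16
so gcd(2032, 240) = 16.
16 divides 2912, so solutions exist.
Back-substitute for Bézout coefficients:
  16 = 240 - 2×112
  ... = 2032×(-2) + 240×(17)
Scale by 2912/16 = 182: (x₀, y₀) = (-364, 3094).
General solution: x = -364 + 15t, y = 3094 - 127t for integer t.
x ≥ 0: smallest is -364 mod 15 = 11 (at t = 25), with y = -81.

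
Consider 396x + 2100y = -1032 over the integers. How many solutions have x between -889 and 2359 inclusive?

19

gcd(2100, 396) = 12.
By Bézout, 396*(-53) + 2100*(10) = 12.
Particular solution: (8, -2).
General solution: x = 8 + 175t, y = -2 - 33t for integer t.
-889 ≤ 8 + 175t ≤ 2359 gives t ∈ [-5, 13], which is 19 values.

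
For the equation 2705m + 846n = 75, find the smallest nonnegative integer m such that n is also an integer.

735

gcd(2705, 846):
  2705 = 3×846 + 167
  846 = 5×167 + 11
  167 = 15×11 + 2
  11 = 5×2 + 1
  2 = 2×1
so gcd(2705, 846) = 1.
1 divides 75, so solutions exist.
Back-substitute for Bézout coefficients:
  1 = 11 - 5×2
  ... = 2705×(-385) + 846×(1231)
Scale by 75/1 = 75: (m₀, n₀) = (-28875, 92325).
General solution: m = -28875 + 846t, n = 92325 - 2705t for integer t.
m ≥ 0: smallest is -28875 mod 846 = 735 (at t = 35), with n = -2350.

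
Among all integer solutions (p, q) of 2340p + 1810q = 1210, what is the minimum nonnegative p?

gcd(2340, 1810):
  2340 = 1*1810 + 530
  1810 = 3*530 + 220
  530 = 2*220 + 90
  220 = 2*90 + 40
  90 = 2*40 + 10
  40 = 4*10
so gcd(2340, 1810) = 10.
10 divides 1210, so solutions exist.
Back-substitute for Bézout coefficients:
  10 = 90 - 2*40
  ... = 2340*(41) + 1810*(-53)
Scale by 1210/10 = 121: (p₀, q₀) = (4961, -6413).
General solution: p = 4961 + 181t, q = -6413 - 234t for integer t.
p ≥ 0: smallest is 4961 mod 181 = 74 (at t = -27), with q = -95.

74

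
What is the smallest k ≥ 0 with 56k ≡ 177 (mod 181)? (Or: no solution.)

gcd(181, 56) = 1  (181 = 3×56 + 13, 56 = 4×13 + 4, 13 = 3×4 + 1, 4 = 4×1).
1 divides 177, so solutions exist.
Back-substituting, 56×(-42) + 181×(13) = 1.
So 56×(-42) ≡ 1 (mod 181); multiply by 177: k ≡ -7434 (mod 181).
Smallest nonnegative: k = -7434 mod 181 = 168.

168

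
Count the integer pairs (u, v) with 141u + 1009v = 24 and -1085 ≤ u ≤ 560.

gcd(1009, 141):
  1009 = 7×141 + 22
  141 = 6×22 + 9
  22 = 2×9 + 4
  9 = 2×4 + 1
  4 = 4×1
so gcd(1009, 141) = 1.
Back-substitute for Bézout coefficients:
  1 = 9 - 2×4
  ... = 141×(229) + 1009×(-32)
Scale by 24: particular solution (5496, -768); reduce u mod 1009: (451, -63).
General solution: u = 451 + 1009t, v = -63 - 141t for integer t.
-1085 ≤ 451 + 1009t ≤ 560 gives t ∈ [-1, 0], which is 2 values.

2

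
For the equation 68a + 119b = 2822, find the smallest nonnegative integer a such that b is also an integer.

gcd(119, 68) = 17.
17 divides 2822, so solutions exist.
By Bézout, 68×(2) + 119×(-1) = 17.
Scale by 2822/17 = 166: (a₀, b₀) = (332, -166).
General solution: a = 332 + 7t, b = -166 - 4t for integer t.
a ≥ 0: smallest is 332 mod 7 = 3 (at t = -47), with b = 22.

3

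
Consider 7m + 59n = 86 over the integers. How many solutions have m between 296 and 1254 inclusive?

gcd(59, 7):
  59 = 8×7 + 3
  7 = 2×3 + 1
  3 = 3×1
so gcd(59, 7) = 1.
Back-substitute for Bézout coefficients:
  1 = 7 - 2×3
  ... = 7×(17) + 59×(-2)
Scale by 86: particular solution (1462, -172); reduce m mod 59: (46, -4).
General solution: m = 46 + 59t, n = -4 - 7t for integer t.
296 ≤ 46 + 59t ≤ 1254 gives t ∈ [5, 20], which is 16 values.

16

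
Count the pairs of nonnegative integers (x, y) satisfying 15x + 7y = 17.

gcd(15, 7) = 1  (15 = 2*7 + 1, 7 = 7*1).
Back-substituting, 15*(1) + 7*(-2) = 1.
Scale by 17: one solution is (17, -34). Reduce x mod 7: (3, -4).
General: x = 3 + 7t, y = -4 - 15t.
x ≥ 0 ⇒ t ≥ 0; y ≥ 0 ⇒ t ≤ -1. So t ∈ [0, -1]: 0 solutions.

0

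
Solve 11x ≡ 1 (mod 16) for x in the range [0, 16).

3

gcd(16, 11) = 1.
By Bézout, 11×(3) + 16×(-2) = 1.
So 11×3 ≡ 1 (mod 16), and 3 mod 16 = 3.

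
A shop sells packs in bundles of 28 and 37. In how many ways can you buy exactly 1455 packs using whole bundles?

Need nonnegative integers with 28j + 37k = 1455.
gcd(28, 37) = 1, and 28·(4) + 37·(-3) = 1.
So (j₀, k₀) = (5820, -4365); general j = 5820 + 37t, k = -4365 - 28t.
j ≥ 0 ⇒ t ≥ -157; k ≥ 0 ⇒ t ≤ -156. That's 2 values of t.

2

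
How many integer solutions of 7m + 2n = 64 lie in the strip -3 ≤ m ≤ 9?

6

gcd(7, 2) = 1  (7 = 3·2 + 1, 2 = 2·1).
Back-substituting, 7·(1) + 2·(-3) = 1.
Scale by 64: particular solution (64, -192); reduce m mod 2: (0, 32).
General solution: m = 0 + 2t, n = 32 - 7t for integer t.
-3 ≤ 0 + 2t ≤ 9 gives t ∈ [-1, 4], which is 6 values.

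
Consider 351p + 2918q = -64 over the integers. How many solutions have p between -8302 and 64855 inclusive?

gcd(2918, 351) = 1.
By Bézout, 351×(557) + 2918×(-67) = 1.
Particular solution: (2286, -275).
General solution: p = 2286 + 2918t, q = -275 - 351t for integer t.
-8302 ≤ 2286 + 2918t ≤ 64855 gives t ∈ [-3, 21], which is 25 values.

25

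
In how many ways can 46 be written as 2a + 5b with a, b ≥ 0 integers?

gcd(5, 2) = 1  (5 = 2×2 + 1, 2 = 2×1).
Back-substituting, 2×(-2) + 5×(1) = 1.
Scale by 46: one solution is (-92, 46). Reduce a mod 5: (3, 8).
General: a = 3 + 5t, b = 8 - 2t.
a ≥ 0 ⇒ t ≥ 0; b ≥ 0 ⇒ t ≤ 4. So t ∈ [0, 4]: 5 solutions.

5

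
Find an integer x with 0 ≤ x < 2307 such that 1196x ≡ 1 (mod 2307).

gcd(2307, 1196) = 1.
By Bézout, 1196*(380) + 2307*(-197) = 1.
So 1196*380 ≡ 1 (mod 2307), and 380 mod 2307 = 380.

380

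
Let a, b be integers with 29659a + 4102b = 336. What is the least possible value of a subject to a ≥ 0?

gcd(29659, 4102):
  29659 = 7×4102 + 945
  4102 = 4×945 + 322
  945 = 2×322 + 301
  322 = 1×301 + 21
  301 = 14×21 + 7
  21 = 3×7
so gcd(29659, 4102) = 7.
7 divides 336, so solutions exist.
Back-substitute for Bézout coefficients:
  7 = 301 - 14×21
  ... = 29659×(191) + 4102×(-1381)
Scale by 336/7 = 48: (a₀, b₀) = (9168, -66288).
General solution: a = 9168 + 586t, b = -66288 - 4237t for integer t.
a ≥ 0: smallest is 9168 mod 586 = 378 (at t = -15), with b = -2733.

378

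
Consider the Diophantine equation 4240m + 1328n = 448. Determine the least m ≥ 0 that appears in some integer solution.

gcd(4240, 1328):
  4240 = 3·1328 + 256
  1328 = 5·256 + 48
  256 = 5·48 + 16
  48 = 3·16
so gcd(4240, 1328) = 16.
16 divides 448, so solutions exist.
Back-substitute for Bézout coefficients:
  16 = 256 - 5·48
  ... = 4240·(26) + 1328·(-83)
Scale by 448/16 = 28: (m₀, n₀) = (728, -2324).
General solution: m = 728 + 83t, n = -2324 - 265t for integer t.
m ≥ 0: smallest is 728 mod 83 = 64 (at t = -8), with n = -204.

64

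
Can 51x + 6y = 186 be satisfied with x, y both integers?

gcd(51, 6):
  51 = 8×6 + 3
  6 = 2×3
so gcd(51, 6) = 3.
3 divides 186, so integer solutions exist.

yes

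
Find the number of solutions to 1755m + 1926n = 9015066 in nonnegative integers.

gcd(1926, 1755) = 9  (1926 = 1·1755 + 171, 1755 = 10·171 + 45, 171 = 3·45 + 36, 45 = 1·36 + 9, 36 = 4·9).
Back-substituting, 1755·(45) + 1926·(-41) = 9.
Scale by 1001674: one solution is (45075330, -41068634). Reduce m mod 214: (82, 4606).
General: m = 82 + 214t, n = 4606 - 195t.
m ≥ 0 ⇒ t ≥ 0; n ≥ 0 ⇒ t ≤ 23. So t ∈ [0, 23]: 24 solutions.

24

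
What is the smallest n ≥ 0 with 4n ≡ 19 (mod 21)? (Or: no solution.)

10

gcd(21, 4) = 1  (21 = 5×4 + 1, 4 = 4×1).
1 divides 19, so solutions exist.
Back-substituting, 4×(-5) + 21×(1) = 1.
So 4×(-5) ≡ 1 (mod 21); multiply by 19: n ≡ -95 (mod 21).
Smallest nonnegative: n = -95 mod 21 = 10.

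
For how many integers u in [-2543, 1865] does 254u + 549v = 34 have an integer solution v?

gcd(549, 254):
  549 = 2×254 + 41
  254 = 6×41 + 8
  41 = 5×8 + 1
  8 = 8×1
so gcd(549, 254) = 1.
Back-substitute for Bézout coefficients:
  1 = 41 - 5×8
  ... = 254×(-67) + 549×(31)
Scale by 34: particular solution (-2278, 1054); reduce u mod 549: (467, -216).
General solution: u = 467 + 549t, v = -216 - 254t for integer t.
-2543 ≤ 467 + 549t ≤ 1865 gives t ∈ [-5, 2], which is 8 values.

8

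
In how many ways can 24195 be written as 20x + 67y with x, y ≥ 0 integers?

gcd(67, 20):
  67 = 3*20 + 7
  20 = 2*7 + 6
  7 = 1*6 + 1
  6 = 6*1
so gcd(67, 20) = 1.
Back-substitute for Bézout coefficients:
  1 = 7 - 1*6
  ... = 20*(-10) + 67*(3)
Scale by 24195: one solution is (-241950, 72585). Reduce x mod 67: (54, 345).
General: x = 54 + 67t, y = 345 - 20t.
x ≥ 0 ⇒ t ≥ 0; y ≥ 0 ⇒ t ≤ 17. So t ∈ [0, 17]: 18 solutions.

18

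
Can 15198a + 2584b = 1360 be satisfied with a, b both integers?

gcd(15198, 2584):
  15198 = 5·2584 + 2278
  2584 = 1·2278 + 306
  2278 = 7·306 + 136
  306 = 2·136 + 34
  136 = 4·34
so gcd(15198, 2584) = 34.
34 divides 1360, so integer solutions exist.

yes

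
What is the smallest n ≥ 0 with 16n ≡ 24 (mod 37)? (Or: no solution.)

20

gcd(37, 16):
  37 = 2·16 + 5
  16 = 3·5 + 1
  5 = 5·1
so gcd(37, 16) = 1.
1 divides 24, so solutions exist.
Back-substitute for Bézout coefficients:
  1 = 16 - 3·5
  ... = 16·(7) + 37·(-3)
So 16·(7) ≡ 1 (mod 37); multiply by 24: n ≡ 168 (mod 37).
Smallest nonnegative: n = 168 mod 37 = 20.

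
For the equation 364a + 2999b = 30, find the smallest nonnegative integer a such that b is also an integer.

gcd(2999, 364):
  2999 = 8×364 + 87
  364 = 4×87 + 16
  87 = 5×16 + 7
  16 = 2×7 + 2
  7 = 3×2 + 1
  2 = 2×1
so gcd(2999, 364) = 1.
1 divides 30, so solutions exist.
Back-substitute for Bézout coefficients:
  1 = 7 - 3×2
  ... = 364×(-1310) + 2999×(159)
Scale by 30/1 = 30: (a₀, b₀) = (-39300, 4770).
General solution: a = -39300 + 2999t, b = 4770 - 364t for integer t.
a ≥ 0: smallest is -39300 mod 2999 = 2686 (at t = 14), with b = -326.

2686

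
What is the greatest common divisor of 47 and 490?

1

gcd(490, 47) = 1  (490 = 10×47 + 20, 47 = 2×20 + 7, 20 = 2×7 + 6, 7 = 1×6 + 1, 6 = 6×1).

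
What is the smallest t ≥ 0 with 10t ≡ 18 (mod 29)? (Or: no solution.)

25

gcd(29, 10) = 1  (29 = 2*10 + 9, 10 = 1*9 + 1, 9 = 9*1).
1 divides 18, so solutions exist.
Back-substituting, 10*(3) + 29*(-1) = 1.
So 10*(3) ≡ 1 (mod 29); multiply by 18: t ≡ 54 (mod 29).
Smallest nonnegative: t = 54 mod 29 = 25.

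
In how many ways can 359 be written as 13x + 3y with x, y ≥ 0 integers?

gcd(13, 3) = 1.
By Bézout, 13*(1) + 3*(-4) = 1.
One solution: (2, 111).
General: x = 2 + 3t, y = 111 - 13t.
x ≥ 0 ⇒ t ≥ 0; y ≥ 0 ⇒ t ≤ 8. So t ∈ [0, 8]: 9 solutions.

9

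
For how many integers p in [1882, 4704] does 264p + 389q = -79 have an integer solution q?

7

gcd(389, 264) = 1.
By Bézout, 264×(28) + 389×(-19) = 1.
Particular solution: (122, -83).
General solution: p = 122 + 389t, q = -83 - 264t for integer t.
1882 ≤ 122 + 389t ≤ 4704 gives t ∈ [5, 11], which is 7 values.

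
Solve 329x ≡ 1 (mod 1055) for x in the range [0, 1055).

gcd(1055, 329) = 1  (1055 = 3·329 + 68, 329 = 4·68 + 57, 68 = 1·57 + 11, 57 = 5·11 + 2, 11 = 5·2 + 1, 2 = 2·1).
Back-substituting, 329·(-481) + 1055·(150) = 1.
So 329·-481 ≡ 1 (mod 1055), and -481 mod 1055 = 574.

574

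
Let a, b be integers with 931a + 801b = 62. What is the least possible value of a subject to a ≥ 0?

gcd(931, 801):
  931 = 1·801 + 130
  801 = 6·130 + 21
  130 = 6·21 + 4
  21 = 5·4 + 1
  4 = 4·1
so gcd(931, 801) = 1.
1 divides 62, so solutions exist.
Back-substitute for Bézout coefficients:
  1 = 21 - 5·4
  ... = 931·(-191) + 801·(222)
Scale by 62/1 = 62: (a₀, b₀) = (-11842, 13764).
General solution: a = -11842 + 801t, b = 13764 - 931t for integer t.
a ≥ 0: smallest is -11842 mod 801 = 173 (at t = 15), with b = -201.

173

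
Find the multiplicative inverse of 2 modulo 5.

3

gcd(5, 2):
  5 = 2×2 + 1
  2 = 2×1
so gcd(5, 2) = 1.
Back-substitute for Bézout coefficients:
  1 = 5 - 2×2
  ... = 2×(-2) + 5×(1)
So 2×-2 ≡ 1 (mod 5), and -2 mod 5 = 3.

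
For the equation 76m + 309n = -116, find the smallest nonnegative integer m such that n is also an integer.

gcd(309, 76):
  309 = 4*76 + 5
  76 = 15*5 + 1
  5 = 5*1
so gcd(309, 76) = 1.
1 divides -116, so solutions exist.
Back-substitute for Bézout coefficients:
  1 = 76 - 15*5
  ... = 76*(61) + 309*(-15)
Scale by -116/1 = -116: (m₀, n₀) = (-7076, 1740).
General solution: m = -7076 + 309t, n = 1740 - 76t for integer t.
m ≥ 0: smallest is -7076 mod 309 = 31 (at t = 23), with n = -8.

31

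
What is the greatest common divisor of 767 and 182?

13

gcd(767, 182):
  767 = 4·182 + 39
  182 = 4·39 + 26
  39 = 1·26 + 13
  26 = 2·13
so gcd(767, 182) = 13.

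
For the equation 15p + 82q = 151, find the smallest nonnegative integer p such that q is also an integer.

gcd(82, 15):
  82 = 5*15 + 7
  15 = 2*7 + 1
  7 = 7*1
so gcd(82, 15) = 1.
1 divides 151, so solutions exist.
Back-substitute for Bézout coefficients:
  1 = 15 - 2*7
  ... = 15*(11) + 82*(-2)
Scale by 151/1 = 151: (p₀, q₀) = (1661, -302).
General solution: p = 1661 + 82t, q = -302 - 15t for integer t.
p ≥ 0: smallest is 1661 mod 82 = 21 (at t = -20), with q = -2.

21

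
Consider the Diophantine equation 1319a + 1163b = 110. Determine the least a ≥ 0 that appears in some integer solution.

gcd(1319, 1163):
  1319 = 1·1163 + 156
  1163 = 7·156 + 71
  156 = 2·71 + 14
  71 = 5·14 + 1
  14 = 14·1
so gcd(1319, 1163) = 1.
1 divides 110, so solutions exist.
Back-substitute for Bézout coefficients:
  1 = 71 - 5·14
  ... = 1319·(-82) + 1163·(93)
Scale by 110/1 = 110: (a₀, b₀) = (-9020, 10230).
General solution: a = -9020 + 1163t, b = 10230 - 1319t for integer t.
a ≥ 0: smallest is -9020 mod 1163 = 284 (at t = 8), with b = -322.

284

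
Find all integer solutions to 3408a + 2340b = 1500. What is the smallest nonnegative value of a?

gcd(3408, 2340):
  3408 = 1*2340 + 1068
  2340 = 2*1068 + 204
  1068 = 5*204 + 48
  204 = 4*48 + 12
  48 = 4*12
so gcd(3408, 2340) = 12.
12 divides 1500, so solutions exist.
Back-substitute for Bézout coefficients:
  12 = 204 - 4*48
  ... = 3408*(-46) + 2340*(67)
Scale by 1500/12 = 125: (a₀, b₀) = (-5750, 8375).
General solution: a = -5750 + 195t, b = 8375 - 284t for integer t.
a ≥ 0: smallest is -5750 mod 195 = 100 (at t = 30), with b = -145.

100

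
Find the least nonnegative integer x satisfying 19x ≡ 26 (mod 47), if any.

gcd(47, 19) = 1.
1 divides 26, so solutions exist.
By Bézout, 19·(5) + 47·(-2) = 1.
So 19·(5) ≡ 1 (mod 47); multiply by 26: x ≡ 130 (mod 47).
Smallest nonnegative: x = 130 mod 47 = 36.

36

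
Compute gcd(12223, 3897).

1

gcd(12223, 3897):
  12223 = 3·3897 + 532
  3897 = 7·532 + 173
  532 = 3·173 + 13
  173 = 13·13 + 4
  13 = 3·4 + 1
  4 = 4·1
so gcd(12223, 3897) = 1.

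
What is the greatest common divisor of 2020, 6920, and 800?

20

gcd(6920, 2020) = 20  (6920 = 3×2020 + 860, 2020 = 2×860 + 300, 860 = 2×300 + 260, 300 = 1×260 + 40, 260 = 6×40 + 20, 40 = 2×20).
gcd(20, 800) = 20.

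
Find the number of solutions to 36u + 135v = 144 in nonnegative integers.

gcd(135, 36) = 9  (135 = 3·36 + 27, 36 = 1·27 + 9, 27 = 3·9).
Back-substituting, 36·(4) + 135·(-1) = 9.
Scale by 16: one solution is (64, -16). Reduce u mod 15: (4, 0).
General: u = 4 + 15t, v = 0 - 4t.
u ≥ 0 ⇒ t ≥ 0; v ≥ 0 ⇒ t ≤ 0. So t ∈ [0, 0]: 1 solution.

1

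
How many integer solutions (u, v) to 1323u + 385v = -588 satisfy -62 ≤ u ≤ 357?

8

gcd(1323, 385):
  1323 = 3·385 + 168
  385 = 2·168 + 49
  168 = 3·49 + 21
  49 = 2·21 + 7
  21 = 3·7
so gcd(1323, 385) = 7.
Back-substitute for Bézout coefficients:
  7 = 49 - 2·21
  ... = 1323·(-16) + 385·(55)
Scale by -84: particular solution (1344, -4620); reduce u mod 55: (24, -84).
General solution: u = 24 + 55t, v = -84 - 189t for integer t.
-62 ≤ 24 + 55t ≤ 357 gives t ∈ [-1, 6], which is 8 values.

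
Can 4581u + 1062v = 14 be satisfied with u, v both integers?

no

gcd(4581, 1062) = 9.
9 does not divide 14 (remainder 5), so no integer solutions.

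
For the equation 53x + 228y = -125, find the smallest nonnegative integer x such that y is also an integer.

131

gcd(228, 53) = 1.
1 divides -125, so solutions exist.
By Bézout, 53*(-43) + 228*(10) = 1.
Scale by -125/1 = -125: (x₀, y₀) = (5375, -1250).
General solution: x = 5375 + 228t, y = -1250 - 53t for integer t.
x ≥ 0: smallest is 5375 mod 228 = 131 (at t = -23), with y = -31.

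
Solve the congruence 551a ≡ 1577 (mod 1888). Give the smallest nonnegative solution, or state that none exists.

719

gcd(1888, 551) = 1  (1888 = 3×551 + 235, 551 = 2×235 + 81, 235 = 2×81 + 73, 81 = 1×73 + 8, 73 = 9×8 + 1, 8 = 8×1).
1 divides 1577, so solutions exist.
Back-substituting, 551×(-233) + 1888×(68) = 1.
So 551×(-233) ≡ 1 (mod 1888); multiply by 1577: a ≡ -367441 (mod 1888).
Smallest nonnegative: a = -367441 mod 1888 = 719.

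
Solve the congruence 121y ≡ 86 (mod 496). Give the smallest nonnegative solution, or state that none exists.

gcd(496, 121):
  496 = 4×121 + 12
  121 = 10×12 + 1
  12 = 12×1
so gcd(496, 121) = 1.
1 divides 86, so solutions exist.
Back-substitute for Bézout coefficients:
  1 = 121 - 10×12
  ... = 121×(41) + 496×(-10)
So 121×(41) ≡ 1 (mod 496); multiply by 86: y ≡ 3526 (mod 496).
Smallest nonnegative: y = 3526 mod 496 = 54.

54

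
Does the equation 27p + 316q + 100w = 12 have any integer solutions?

gcd(316, 27) = 1.
gcd(1, 100) = 1.
1 divides 12, so integer solutions exist.

yes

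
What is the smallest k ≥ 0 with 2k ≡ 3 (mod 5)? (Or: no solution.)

gcd(5, 2) = 1  (5 = 2·2 + 1, 2 = 2·1).
1 divides 3, so solutions exist.
Back-substituting, 2·(-2) + 5·(1) = 1.
So 2·(-2) ≡ 1 (mod 5); multiply by 3: k ≡ -6 (mod 5).
Smallest nonnegative: k = -6 mod 5 = 4.

4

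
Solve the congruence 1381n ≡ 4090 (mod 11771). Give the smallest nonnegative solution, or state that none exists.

gcd(11771, 1381) = 1  (11771 = 8·1381 + 723, 1381 = 1·723 + 658, 723 = 1·658 + 65, 658 = 10·65 + 8, 65 = 8·8 + 1, 8 = 8·1).
1 divides 4090, so solutions exist.
Back-substituting, 1381·(-1449) + 11771·(170) = 1.
So 1381·(-1449) ≡ 1 (mod 11771); multiply by 4090: n ≡ -5926410 (mod 11771).
Smallest nonnegative: n = -5926410 mod 11771 = 6174.

6174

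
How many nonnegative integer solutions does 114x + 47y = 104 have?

gcd(114, 47) = 1.
By Bézout, 114×(-7) + 47×(17) = 1.
One solution: (24, -56).
General: x = 24 + 47t, y = -56 - 114t.
x ≥ 0 ⇒ t ≥ 0; y ≥ 0 ⇒ t ≤ -1. So t ∈ [0, -1]: 0 solutions.

0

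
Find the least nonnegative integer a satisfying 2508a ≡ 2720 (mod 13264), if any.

gcd(13264, 2508) = 4.
4 divides 2720, so solutions exist.
By Bézout, 2508×(-513) + 13264×(97) = 4.
So 2508×(-513) ≡ 4 (mod 13264); multiply by 680: a ≡ -348840 (mod 3316).
Smallest nonnegative: a = -348840 mod 3316 = 2656.

2656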